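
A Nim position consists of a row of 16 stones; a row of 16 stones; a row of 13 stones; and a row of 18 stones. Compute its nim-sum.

31

Write each in binary and XOR column by column:
  10000  (16)
  10000  (16)
  01101  (13)
  10010  (18)
  -----
  11111  (31)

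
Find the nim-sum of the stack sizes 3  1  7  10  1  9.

7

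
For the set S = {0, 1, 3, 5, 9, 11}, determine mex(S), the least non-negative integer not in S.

The values 0, 1 are all present; 2 is the first non-negative integer missing from the set.

2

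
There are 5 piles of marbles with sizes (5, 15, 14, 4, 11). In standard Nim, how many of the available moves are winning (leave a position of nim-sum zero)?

Nim-sum: 5 ^ 15 ^ 14 ^ 4 ^ 11 = 11.
The overall nim-sum is X = 11. A pile of size p has a winning move iff p XOR X < p (reduce it to p XOR X).
  5: 5 XOR 11 = 14 ≥ 5 — no move.
  15: 15 XOR 11 = 4 < 15 — winning move (to 4).
  14: 14 XOR 11 = 5 < 14 — winning move (to 5).
  4: 4 XOR 11 = 15 ≥ 4 — no move.
  11: 11 XOR 11 = 0 < 11 — winning move (to 0).
That gives 3 winning moves.

3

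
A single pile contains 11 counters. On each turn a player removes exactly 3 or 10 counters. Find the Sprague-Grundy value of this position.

1

Grundy values for subtraction set {3, 10}:
k:     0  1  2  3  4  5  6  7  8  9 10 11
g(k):  0  0  0  1  1  1  0  0  0  1  1  1
So g(11) = 1.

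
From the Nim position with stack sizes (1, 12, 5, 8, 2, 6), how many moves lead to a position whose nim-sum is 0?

In binary:
  0001  (1)
  1100  (12)
  0101  (5)
  1000  (8)
  0010  (2)
  0110  (6)
  ----
  0100  (4)
The overall nim-sum is X = 4. A stack of size p has a winning move iff p XOR X < p (reduce it to p XOR X).
  1: 1 XOR 4 = 5 ≥ 1 — no move.
  12: 12 XOR 4 = 8 < 12 — winning move (to 8).
  5: 5 XOR 4 = 1 < 5 — winning move (to 1).
  8: 8 XOR 4 = 12 ≥ 8 — no move.
  2: 2 XOR 4 = 6 ≥ 2 — no move.
  6: 6 XOR 4 = 2 < 6 — winning move (to 2).
That gives 3 winning moves.

3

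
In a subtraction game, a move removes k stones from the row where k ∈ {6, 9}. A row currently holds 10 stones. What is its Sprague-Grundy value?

1

Compute g(0), g(1), … for moves {6, 9}:
g(0) = mex{} = 0
g(1) = mex{} = 0
g(2) = mex{} = 0
g(3) = mex{} = 0
g(4) = mex{} = 0
g(5) = mex{} = 0
g(6) = mex{0} = 1
g(7) = mex{0} = 1
g(8) = mex{0} = 1
g(9) = mex{0} = 1
g(10) = mex{0} = 1
So g(10) = 1.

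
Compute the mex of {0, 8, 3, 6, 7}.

1

0 is in the set but 1 is not, so the mex is 1.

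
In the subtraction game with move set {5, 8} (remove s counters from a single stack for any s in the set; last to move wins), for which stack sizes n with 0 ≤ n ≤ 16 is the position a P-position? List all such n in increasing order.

0, 1, 2, 3, 4, 13, 14, 15, 16

Build the Grundy sequence with g(k) = mex{g(k−s) : s ∈ {5, 8}, s ≤ k}:
k:     0  1  2  3  4  5  6  7  8  9 10 11 12 13 14 15 16
g(k):  0  0  0  0  0  1  1  1  1  1  2  2  2  0  0  0  0
The P-positions (g = 0) in 0..16 are 0, 1, 2, 3, 4, 13, 14, 15, 16.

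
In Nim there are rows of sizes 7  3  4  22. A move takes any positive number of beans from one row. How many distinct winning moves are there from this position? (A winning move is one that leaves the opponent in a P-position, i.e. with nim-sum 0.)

1

Bitwise XOR of the heap sizes:
  00111  (7)
  00011  (3)
  00100  (4)
  10110  (22)
  -----
  10110  (22)
The overall nim-sum is X = 22. A row of size p has a winning move iff p XOR X < p (reduce it to p XOR X).
  7: 7 XOR 22 = 17 ≥ 7 — no move.
  3: 3 XOR 22 = 21 ≥ 3 — no move.
  4: 4 XOR 22 = 18 ≥ 4 — no move.
  22: 22 XOR 22 = 0 < 22 — winning move (to 0).
That gives 1 winning move.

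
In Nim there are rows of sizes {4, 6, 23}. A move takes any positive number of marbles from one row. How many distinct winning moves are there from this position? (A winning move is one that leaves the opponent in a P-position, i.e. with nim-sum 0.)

1

Compute the nim-sum pairwise:
4 ⊕ 6 = 2
2 ⊕ 23 = 21
The overall nim-sum is X = 21. A row of size p has a winning move iff p XOR X < p (reduce it to p XOR X).
  4: 4 XOR 21 = 17 ≥ 4 — no move.
  6: 6 XOR 21 = 19 ≥ 6 — no move.
  23: 23 XOR 21 = 2 < 23 — winning move (to 2).
That gives 1 winning move.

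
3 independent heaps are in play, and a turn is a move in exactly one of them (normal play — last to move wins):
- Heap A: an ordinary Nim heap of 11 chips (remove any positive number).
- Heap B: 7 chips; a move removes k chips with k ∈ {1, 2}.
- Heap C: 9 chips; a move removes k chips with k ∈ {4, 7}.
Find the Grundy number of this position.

8

Heap A is a plain Nim heap of size 11, so its Grundy value is 11.
Grundy values for heap B (subtraction set {1, 2}):
k:     0  1  2  3  4  5  6  7
g(k):  0  1  2  0  1  2  0  1
So g(7) = 1.
For heap C, compute g(0), g(1), … with moves {4, 7}:
g(0) = mex{} = 0
g(1) = mex{} = 0
g(2) = mex{} = 0
g(3) = mex{} = 0
g(4) = mex{0} = 1
g(5) = mex{0} = 1
g(6) = mex{0} = 1
g(7) = mex{0} = 1
g(8) = mex{0,1} = 2
g(9) = mex{0,1} = 2
So g(9) = 2.
By the Sprague-Grundy theorem, the Grundy value of a sum of independent games is the XOR of the component values.
Combined value = 11 XOR 1 XOR 2 = 8.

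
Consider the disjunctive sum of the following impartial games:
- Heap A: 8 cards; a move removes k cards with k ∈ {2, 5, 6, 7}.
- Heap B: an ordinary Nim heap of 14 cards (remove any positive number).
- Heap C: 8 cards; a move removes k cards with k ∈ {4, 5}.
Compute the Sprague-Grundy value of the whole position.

Grundy values for heap A (subtraction set {2, 5, 6, 7}):
g(0) = mex{} = 0
g(1) = mex{} = 0
g(2) = mex{0} = 1
g(3) = mex{0} = 1
g(4) = mex{1} = 0
g(5) = mex{0,1} = 2
g(6) = mex{0} = 1
g(7) = mex{0,1,2} = 3
g(8) = mex{0,1} = 2
So g(8) = 2.
Heap B is a plain Nim heap of size 14, so its Grundy value is 14.
Build the Grundy sequence for heap C with g(k) = mex{g(k−s) : s ∈ {4, 5}, s ≤ k}:
k:     0  1  2  3  4  5  6  7  8
g(k):  0  0  0  0  1  1  1  1  2
So g(8) = 2.
By the Sprague-Grundy theorem, the Grundy value of a sum of independent games is the XOR of the component values.
Combined value = 2 ⊕ 14 ⊕ 2 = 14.

14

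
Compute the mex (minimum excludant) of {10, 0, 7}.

1

0 is in the set but 1 is not, so the mex is 1.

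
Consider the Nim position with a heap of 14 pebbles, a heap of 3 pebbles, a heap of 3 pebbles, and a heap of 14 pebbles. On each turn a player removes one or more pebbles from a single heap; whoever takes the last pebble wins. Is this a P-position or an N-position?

P-position

Compute the nim-sum pairwise:
14 ⊕ 3 = 13
13 ⊕ 3 = 14
14 ⊕ 14 = 0
The nim-sum is 0, so this is a P-position: the player to move is in a losing position under optimal play.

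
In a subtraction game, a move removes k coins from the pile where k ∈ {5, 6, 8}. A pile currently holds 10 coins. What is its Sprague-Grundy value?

Build the Grundy sequence with g(k) = mex{g(k−s) : s ∈ {5, 6, 8}, s ≤ k}:
k:     0  1  2  3  4  5  6  7  8  9 10
g(k):  0  0  0  0  0  1  1  1  1  1  2
So g(10) = 2.

2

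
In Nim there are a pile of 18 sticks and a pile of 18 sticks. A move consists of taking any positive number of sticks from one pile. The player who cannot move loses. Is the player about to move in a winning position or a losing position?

Compute the nim-sum pairwise:
18 ^ 18 = 0
The nim-sum is 0, so this is a P-position: the player to move is in a losing position under optimal play.

Losing position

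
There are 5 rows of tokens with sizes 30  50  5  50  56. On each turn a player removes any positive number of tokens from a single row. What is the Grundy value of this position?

Nim-sum: 30 XOR 50 XOR 5 XOR 50 XOR 56 = 35.

35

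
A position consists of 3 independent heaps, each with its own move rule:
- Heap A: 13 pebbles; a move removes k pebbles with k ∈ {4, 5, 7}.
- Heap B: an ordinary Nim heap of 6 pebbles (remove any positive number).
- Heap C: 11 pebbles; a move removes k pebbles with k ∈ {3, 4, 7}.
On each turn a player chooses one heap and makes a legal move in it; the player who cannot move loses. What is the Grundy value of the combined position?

6

Build the Grundy sequence for heap A with g(k) = mex{g(k−s) : s ∈ {4, 5, 7}, s ≤ k}:
k:     0  1  2  3  4  5  6  7  8  9 10 11 12 13
g(k):  0  0  0  0  1  1  1  1  2  2  2  0  0  0
So g(13) = 0.
Heap B is a plain Nim heap of size 6, so its Grundy value is 6.
Grundy values for heap C (subtraction set {3, 4, 7}):
g(0) = mex{} = 0
g(1) = mex{} = 0
g(2) = mex{} = 0
g(3) = mex{0} = 1
g(4) = mex{0} = 1
g(5) = mex{0} = 1
g(6) = mex{0,1} = 2
g(7) = mex{0,1} = 2
g(8) = mex{0,1} = 2
g(9) = mex{0,1,2} = 3
g(10) = mex{1,2} = 0
g(11) = mex{1,2} = 0
So g(11) = 0.
By the Sprague-Grundy theorem, the Grundy value of a sum of independent games is the XOR of the component values.
Combined value = 0 ⊕ 6 ⊕ 0 = 6.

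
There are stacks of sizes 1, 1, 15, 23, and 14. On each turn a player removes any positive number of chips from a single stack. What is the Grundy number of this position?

In binary:
  00001  (1)
  00001  (1)
  01111  (15)
  10111  (23)
  01110  (14)
  -----
  10110  (22)

22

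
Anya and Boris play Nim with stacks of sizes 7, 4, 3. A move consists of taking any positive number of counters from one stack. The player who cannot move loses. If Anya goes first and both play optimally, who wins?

Boris wins

Write each in binary and XOR column by column:
  111  (7)
  100  (4)
  011  (3)
  ---
  000  (0)
The nim-sum is 0, so this is a P-position: the player to move is in a losing position under optimal play; Anya is about to move from it and so loses — Boris wins.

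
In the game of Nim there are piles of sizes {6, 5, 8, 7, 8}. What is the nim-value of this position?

4

Compute the nim-sum pairwise:
6 ^ 5 = 3
3 ^ 8 = 11
11 ^ 7 = 12
12 ^ 8 = 4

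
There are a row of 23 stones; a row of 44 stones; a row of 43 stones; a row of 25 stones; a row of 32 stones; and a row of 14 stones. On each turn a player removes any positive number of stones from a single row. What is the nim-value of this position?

39

Nim-sum: 23 ⊕ 44 ⊕ 43 ⊕ 25 ⊕ 32 ⊕ 14 = 39.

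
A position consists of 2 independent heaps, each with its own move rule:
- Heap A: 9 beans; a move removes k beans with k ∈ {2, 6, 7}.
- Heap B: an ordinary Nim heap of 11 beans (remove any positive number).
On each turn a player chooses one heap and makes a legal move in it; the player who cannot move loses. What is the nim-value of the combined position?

11

Grundy values for heap A (subtraction set {2, 6, 7}):
k:     0  1  2  3  4  5  6  7  8  9
g(k):  0  0  1  1  0  0  1  1  2  0
So g(9) = 0.
Heap B is a plain Nim heap of size 11, so its Grundy value is 11.
By the Sprague-Grundy theorem, the Grundy value of a sum of independent games is the XOR of the component values.
Combined value = 0 XOR 11 = 11.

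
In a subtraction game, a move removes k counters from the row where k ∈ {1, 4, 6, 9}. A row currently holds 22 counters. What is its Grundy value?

Grundy values for subtraction set {1, 4, 6, 9}:
k:     0  1  2  3  4  5  6  7  8  9 10 11 12 13 14 15 16 17 18 19 20 21 22
g(k):  0  1  0  1  2  0  1  0  1  2  0  1  0  1  2  0  1  0  1  2  0  1  0
So g(22) = 0.

0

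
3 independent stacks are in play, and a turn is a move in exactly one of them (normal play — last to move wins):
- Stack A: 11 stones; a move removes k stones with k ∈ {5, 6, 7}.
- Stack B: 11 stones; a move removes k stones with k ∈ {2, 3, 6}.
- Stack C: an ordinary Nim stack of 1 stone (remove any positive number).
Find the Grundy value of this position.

Grundy values for stack A (subtraction set {5, 6, 7}):
g(0) = mex{} = 0
g(1) = mex{} = 0
g(2) = mex{} = 0
g(3) = mex{} = 0
g(4) = mex{} = 0
g(5) = mex{0} = 1
g(6) = mex{0} = 1
g(7) = mex{0} = 1
g(8) = mex{0} = 1
g(9) = mex{0} = 1
g(10) = mex{0,1} = 2
g(11) = mex{0,1} = 2
So g(11) = 2.
Grundy values for stack B (subtraction set {2, 3, 6}):
k:     0  1  2  3  4  5  6  7  8  9 10 11
g(k):  0  0  1  1  2  0  3  1  2  0  0  1
So g(11) = 1.
Stack C is a plain Nim stack of size 1, so its Grundy value is 1.
The value of a disjunctive sum is the nim-sum of the parts.
Combined value = 2 ⊕ 1 ⊕ 1 = 2.

2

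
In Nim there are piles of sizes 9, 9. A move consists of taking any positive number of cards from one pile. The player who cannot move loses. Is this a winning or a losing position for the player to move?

Compute the nim-sum pairwise:
9 XOR 9 = 0
The nim-sum is 0, so this is a P-position: the player to move is in a losing position under optimal play.

Losing position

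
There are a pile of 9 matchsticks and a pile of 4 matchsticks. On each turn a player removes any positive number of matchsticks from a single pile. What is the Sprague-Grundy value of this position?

13

Compute the nim-sum pairwise:
9 ⊕ 4 = 13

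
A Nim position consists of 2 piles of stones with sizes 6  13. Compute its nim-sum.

Nim-sum: 6 ⊕ 13 = 11.

11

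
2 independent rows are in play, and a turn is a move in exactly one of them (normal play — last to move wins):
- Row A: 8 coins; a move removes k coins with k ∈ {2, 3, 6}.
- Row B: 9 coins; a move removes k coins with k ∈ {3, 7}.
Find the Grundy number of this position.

3

Build the Grundy sequence for row A with g(k) = mex{g(k−s) : s ∈ {2, 3, 6}, s ≤ k}:
g(0) = mex{} = 0
g(1) = mex{} = 0
g(2) = mex{0} = 1
g(3) = mex{0} = 1
g(4) = mex{0,1} = 2
g(5) = mex{1} = 0
g(6) = mex{0,1,2} = 3
g(7) = mex{0,2} = 1
g(8) = mex{0,1,3} = 2
So g(8) = 2.
For row B, compute g(0), g(1), … with moves {3, 7}:
k:     0  1  2  3  4  5  6  7  8  9
g(k):  0  0  0  1  1  1  0  2  2  1
So g(9) = 1.
The value of a disjunctive sum is the nim-sum of the parts.
Combined value = 2 XOR 1 = 3.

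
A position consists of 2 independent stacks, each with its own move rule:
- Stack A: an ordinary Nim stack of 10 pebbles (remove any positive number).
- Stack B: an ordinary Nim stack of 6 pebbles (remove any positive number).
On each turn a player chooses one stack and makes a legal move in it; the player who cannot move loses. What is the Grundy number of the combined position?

Stack A is a plain Nim stack of size 10, so its Grundy value is 10.
Stack B is a plain Nim stack of size 6, so its Grundy value is 6.
By the Sprague-Grundy theorem, the Grundy value of a sum of independent games is the XOR of the component values.
Combined value = 10 XOR 6 = 12.

12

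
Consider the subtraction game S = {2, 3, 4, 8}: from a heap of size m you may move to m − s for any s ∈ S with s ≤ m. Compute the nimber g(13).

Compute g(0), g(1), … for moves {2, 3, 4, 8}:
k:     0  1  2  3  4  5  6  7  8  9 10 11 12 13
g(k):  0  0  1  1  2  2  0  0  1  1  2  2  0  0
So g(13) = 0.

0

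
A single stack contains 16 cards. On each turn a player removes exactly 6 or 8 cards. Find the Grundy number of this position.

0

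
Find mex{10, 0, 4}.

1

0 is in the set but 1 is not, so the mex is 1.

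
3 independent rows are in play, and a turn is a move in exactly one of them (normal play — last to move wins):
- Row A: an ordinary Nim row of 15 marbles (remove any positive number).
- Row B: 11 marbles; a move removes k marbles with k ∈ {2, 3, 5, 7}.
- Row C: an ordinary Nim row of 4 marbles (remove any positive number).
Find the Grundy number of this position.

10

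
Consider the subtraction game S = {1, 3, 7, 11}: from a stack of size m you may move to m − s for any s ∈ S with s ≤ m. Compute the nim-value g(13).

1

Grundy values for subtraction set {1, 3, 7, 11}:
k:     0  1  2  3  4  5  6  7  8  9 10 11 12 13
g(k):  0  1  0  1  0  1  0  1  0  1  0  1  0  1
So g(13) = 1.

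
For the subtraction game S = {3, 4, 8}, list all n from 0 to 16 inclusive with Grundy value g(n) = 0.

0, 1, 2, 7, 12, 13, 14

Build the Grundy sequence with g(k) = mex{g(k−s) : s ∈ {3, 4, 8}, s ≤ k}:
k:     0  1  2  3  4  5  6  7  8  9 10 11 12 13 14 15 16
g(k):  0  0  0  1  1  1  2  0  2  3  1  3  0  0  0  1  1
The P-positions (g = 0) in 0..16 are 0, 1, 2, 7, 12, 13, 14.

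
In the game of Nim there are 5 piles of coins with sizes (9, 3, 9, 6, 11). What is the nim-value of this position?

Nim-sum: 9 ⊕ 3 ⊕ 9 ⊕ 6 ⊕ 11 = 14.

14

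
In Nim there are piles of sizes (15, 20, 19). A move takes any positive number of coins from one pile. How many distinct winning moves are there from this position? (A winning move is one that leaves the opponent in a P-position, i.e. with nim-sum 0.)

Compute the nim-sum pairwise:
15 ^ 20 = 27
27 ^ 19 = 8
The overall nim-sum is X = 8. A pile of size p has a winning move iff p XOR X < p (reduce it to p XOR X).
  15: 15 XOR 8 = 7 < 15 — winning move (to 7).
  20: 20 XOR 8 = 28 ≥ 20 — no move.
  19: 19 XOR 8 = 27 ≥ 19 — no move.
That gives 1 winning move.

1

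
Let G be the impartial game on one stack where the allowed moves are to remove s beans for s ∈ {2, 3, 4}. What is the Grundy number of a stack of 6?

0

Grundy values for subtraction set {2, 3, 4}:
g(0) = mex{} = 0
g(1) = mex{} = 0
g(2) = mex{0} = 1
g(3) = mex{0} = 1
g(4) = mex{0,1} = 2
g(5) = mex{0,1} = 2
g(6) = mex{1,2} = 0
So g(6) = 0.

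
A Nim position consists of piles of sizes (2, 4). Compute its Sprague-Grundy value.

6

Write each in binary and XOR column by column:
  010  (2)
  100  (4)
  ---
  110  (6)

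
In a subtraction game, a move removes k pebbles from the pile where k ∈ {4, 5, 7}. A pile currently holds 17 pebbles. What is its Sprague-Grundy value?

1

Grundy values for subtraction set {4, 5, 7}:
k:     0  1  2  3  4  5  6  7  8  9 10 11 12 13 14 15 16 17
g(k):  0  0  0  0  1  1  1  1  2  2  2  0  0  0  0  1  1  1
So g(17) = 1.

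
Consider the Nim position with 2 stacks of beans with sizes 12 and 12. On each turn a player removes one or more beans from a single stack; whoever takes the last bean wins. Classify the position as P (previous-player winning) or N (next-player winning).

Compute the nim-sum pairwise:
12 ^ 12 = 0
The nim-sum is 0, so this is a P-position: the player to move is in a losing position under optimal play.

P-position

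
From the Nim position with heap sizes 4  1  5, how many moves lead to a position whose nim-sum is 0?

In binary:
  100  (4)
  001  (1)
  101  (5)
  ---
  000  (0)
The nim-sum is already 0, so every move leaves a nonzero nim-sum — there are no winning moves.

0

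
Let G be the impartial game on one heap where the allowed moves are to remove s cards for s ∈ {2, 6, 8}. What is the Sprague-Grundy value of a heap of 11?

3

Build the Grundy sequence with g(k) = mex{g(k−s) : s ∈ {2, 6, 8}, s ≤ k}:
k:     0  1  2  3  4  5  6  7  8  9 10 11
g(k):  0  0  1  1  0  0  1  1  2  2  3  3
So g(11) = 3.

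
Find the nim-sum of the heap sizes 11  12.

7

Compute the nim-sum pairwise:
11 ^ 12 = 7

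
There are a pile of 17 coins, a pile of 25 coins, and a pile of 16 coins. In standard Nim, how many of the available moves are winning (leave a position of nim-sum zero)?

Compute the nim-sum pairwise:
17 XOR 25 = 8
8 XOR 16 = 24
The overall nim-sum is X = 24. A pile of size p has a winning move iff p XOR X < p (reduce it to p XOR X).
  17: 17 XOR 24 = 9 < 17 — winning move (to 9).
  25: 25 XOR 24 = 1 < 25 — winning move (to 1).
  16: 16 XOR 24 = 8 < 16 — winning move (to 8).
That gives 3 winning moves.

3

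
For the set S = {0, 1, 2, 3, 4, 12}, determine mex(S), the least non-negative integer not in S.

5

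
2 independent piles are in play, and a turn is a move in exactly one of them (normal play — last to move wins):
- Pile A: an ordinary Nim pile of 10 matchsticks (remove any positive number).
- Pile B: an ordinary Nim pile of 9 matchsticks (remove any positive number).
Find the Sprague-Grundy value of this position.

Pile A is a plain Nim pile of size 10, so its Grundy value is 10.
Pile B is a plain Nim pile of size 9, so its Grundy value is 9.
The value of a disjunctive sum is the nim-sum of the parts.
Combined value = 10 XOR 9 = 3.

3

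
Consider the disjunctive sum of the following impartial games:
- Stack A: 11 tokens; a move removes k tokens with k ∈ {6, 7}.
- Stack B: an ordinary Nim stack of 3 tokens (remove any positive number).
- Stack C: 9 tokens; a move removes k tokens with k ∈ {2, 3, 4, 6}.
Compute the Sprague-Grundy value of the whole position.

2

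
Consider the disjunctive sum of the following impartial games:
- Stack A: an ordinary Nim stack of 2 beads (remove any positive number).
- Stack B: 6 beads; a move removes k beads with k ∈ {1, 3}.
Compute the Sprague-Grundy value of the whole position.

2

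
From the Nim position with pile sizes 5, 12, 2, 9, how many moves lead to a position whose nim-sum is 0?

In binary:
  0101  (5)
  1100  (12)
  0010  (2)
  1001  (9)
  ----
  0010  (2)
The overall nim-sum is X = 2. A pile of size p has a winning move iff p XOR X < p (reduce it to p XOR X).
  5: 5 XOR 2 = 7 ≥ 5 — no move.
  12: 12 XOR 2 = 14 ≥ 12 — no move.
  2: 2 XOR 2 = 0 < 2 — winning move (to 0).
  9: 9 XOR 2 = 11 ≥ 9 — no move.
That gives 1 winning move.

1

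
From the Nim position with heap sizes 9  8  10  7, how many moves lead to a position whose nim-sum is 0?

Bitwise XOR of the heap sizes:
  1001  (9)
  1000  (8)
  1010  (10)
  0111  (7)
  ----
  1100  (12)
The overall nim-sum is X = 12. A heap of size p has a winning move iff p XOR X < p (reduce it to p XOR X).
  9: 9 XOR 12 = 5 < 9 — winning move (to 5).
  8: 8 XOR 12 = 4 < 8 — winning move (to 4).
  10: 10 XOR 12 = 6 < 10 — winning move (to 6).
  7: 7 XOR 12 = 11 ≥ 7 — no move.
That gives 3 winning moves.

3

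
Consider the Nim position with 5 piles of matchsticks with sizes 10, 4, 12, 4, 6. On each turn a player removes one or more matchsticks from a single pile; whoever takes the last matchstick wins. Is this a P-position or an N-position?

Write each in binary and XOR column by column:
  1010  (10)
  0100  (4)
  1100  (12)
  0100  (4)
  0110  (6)
  ----
  0000  (0)
The nim-sum is 0, so this is a P-position: the player to move is in a losing position under optimal play.

P-position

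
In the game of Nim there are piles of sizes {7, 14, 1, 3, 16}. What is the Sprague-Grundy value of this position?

27

Write each in binary and XOR column by column:
  00111  (7)
  01110  (14)
  00001  (1)
  00011  (3)
  10000  (16)
  -----
  11011  (27)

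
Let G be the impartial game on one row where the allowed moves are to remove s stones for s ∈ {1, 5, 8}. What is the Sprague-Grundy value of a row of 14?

1

Compute g(0), g(1), … for moves {1, 5, 8}:
k:     0  1  2  3  4  5  6  7  8  9 10 11 12 13 14
g(k):  0  1  0  1  0  1  0  1  2  3  2  3  2  0  1
So g(14) = 1.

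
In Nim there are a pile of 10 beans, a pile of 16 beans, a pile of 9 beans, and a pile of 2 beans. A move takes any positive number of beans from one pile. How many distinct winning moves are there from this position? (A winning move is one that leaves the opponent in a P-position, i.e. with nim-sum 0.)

Bitwise XOR of the heap sizes:
  01010  (10)
  10000  (16)
  01001  (9)
  00010  (2)
  -----
  10001  (17)
The overall nim-sum is X = 17. A pile of size p has a winning move iff p XOR X < p (reduce it to p XOR X).
  10: 10 XOR 17 = 27 ≥ 10 — no move.
  16: 16 XOR 17 = 1 < 16 — winning move (to 1).
  9: 9 XOR 17 = 24 ≥ 9 — no move.
  2: 2 XOR 17 = 19 ≥ 2 — no move.
That gives 1 winning move.

1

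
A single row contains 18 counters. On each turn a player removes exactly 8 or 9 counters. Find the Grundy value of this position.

0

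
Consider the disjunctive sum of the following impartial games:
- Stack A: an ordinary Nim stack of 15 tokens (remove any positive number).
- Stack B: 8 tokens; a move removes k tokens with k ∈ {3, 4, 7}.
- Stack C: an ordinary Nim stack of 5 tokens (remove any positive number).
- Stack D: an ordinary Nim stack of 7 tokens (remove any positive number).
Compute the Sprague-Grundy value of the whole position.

15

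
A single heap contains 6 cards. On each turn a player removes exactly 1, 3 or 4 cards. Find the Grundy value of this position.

2

Grundy values for subtraction set {1, 3, 4}:
g(0) = mex{} = 0
g(1) = mex{0} = 1
g(2) = mex{1} = 0
g(3) = mex{0} = 1
g(4) = mex{0,1} = 2
g(5) = mex{0,1,2} = 3
g(6) = mex{0,1,3} = 2
So g(6) = 2.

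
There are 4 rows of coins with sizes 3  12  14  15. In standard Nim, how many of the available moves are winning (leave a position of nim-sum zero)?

3

Compute the nim-sum pairwise:
3 XOR 12 = 15
15 XOR 14 = 1
1 XOR 15 = 14
The overall nim-sum is X = 14. A row of size p has a winning move iff p XOR X < p (reduce it to p XOR X).
  3: 3 XOR 14 = 13 ≥ 3 — no move.
  12: 12 XOR 14 = 2 < 12 — winning move (to 2).
  14: 14 XOR 14 = 0 < 14 — winning move (to 0).
  15: 15 XOR 14 = 1 < 15 — winning move (to 1).
That gives 3 winning moves.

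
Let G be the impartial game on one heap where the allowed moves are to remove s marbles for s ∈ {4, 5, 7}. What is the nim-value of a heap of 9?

2

Build the Grundy sequence with g(k) = mex{g(k−s) : s ∈ {4, 5, 7}, s ≤ k}:
g(0) = mex{} = 0
g(1) = mex{} = 0
g(2) = mex{} = 0
g(3) = mex{} = 0
g(4) = mex{0} = 1
g(5) = mex{0} = 1
g(6) = mex{0} = 1
g(7) = mex{0} = 1
g(8) = mex{0,1} = 2
g(9) = mex{0,1} = 2
So g(9) = 2.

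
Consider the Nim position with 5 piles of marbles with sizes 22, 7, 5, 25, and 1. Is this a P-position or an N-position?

In binary:
  10110  (22)
  00111  (7)
  00101  (5)
  11001  (25)
  00001  (1)
  -----
  01100  (12)
The nim-sum is 12 ≠ 0, so this is an N-position: the player to move can win.

N-position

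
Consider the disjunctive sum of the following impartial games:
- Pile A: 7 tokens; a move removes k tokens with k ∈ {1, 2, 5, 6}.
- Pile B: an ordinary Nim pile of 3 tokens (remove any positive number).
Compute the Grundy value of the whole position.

Build the Grundy sequence for pile A with g(k) = mex{g(k−s) : s ∈ {1, 2, 5, 6}, s ≤ k}:
g(0) = mex{} = 0
g(1) = mex{0} = 1
g(2) = mex{0,1} = 2
g(3) = mex{1,2} = 0
g(4) = mex{0,2} = 1
g(5) = mex{0,1} = 2
g(6) = mex{0,1,2} = 3
g(7) = mex{1,2,3} = 0
So g(7) = 0.
Pile B is a plain Nim pile of size 3, so its Grundy value is 3.
By the Sprague-Grundy theorem, the Grundy value of a sum of independent games is the XOR of the component values.
Combined value = 0 XOR 3 = 3.

3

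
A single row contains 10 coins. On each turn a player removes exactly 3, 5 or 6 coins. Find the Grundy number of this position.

0

Grundy values for subtraction set {3, 5, 6}:
k:     0  1  2  3  4  5  6  7  8  9 10
g(k):  0  0  0  1  1  1  2  2  2  0  0
So g(10) = 0.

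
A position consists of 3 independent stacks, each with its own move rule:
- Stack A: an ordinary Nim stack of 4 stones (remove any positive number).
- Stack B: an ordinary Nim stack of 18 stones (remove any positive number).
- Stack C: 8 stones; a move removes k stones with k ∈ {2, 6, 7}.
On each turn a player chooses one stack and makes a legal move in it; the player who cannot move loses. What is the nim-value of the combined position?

Stack A is a plain Nim stack of size 4, so its Grundy value is 4.
Stack B is a plain Nim stack of size 18, so its Grundy value is 18.
Build the Grundy sequence for stack C with g(k) = mex{g(k−s) : s ∈ {2, 6, 7}, s ≤ k}:
g(0) = mex{} = 0
g(1) = mex{} = 0
g(2) = mex{0} = 1
g(3) = mex{0} = 1
g(4) = mex{1} = 0
g(5) = mex{1} = 0
g(6) = mex{0} = 1
g(7) = mex{0} = 1
g(8) = mex{0,1} = 2
So g(8) = 2.
By the Sprague-Grundy theorem, the Grundy value of a sum of independent games is the XOR of the component values.
Combined value = 4 XOR 18 XOR 2 = 20.

20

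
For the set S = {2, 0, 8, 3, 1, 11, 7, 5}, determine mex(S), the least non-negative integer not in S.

4

The values 0, 1, 2, 3 are all present; 4 is the first non-negative integer missing from the set.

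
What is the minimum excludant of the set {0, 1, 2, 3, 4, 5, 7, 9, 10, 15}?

6

The values 0, 1, 2, 3, 4, 5 are all present; 6 is the first non-negative integer missing from the set.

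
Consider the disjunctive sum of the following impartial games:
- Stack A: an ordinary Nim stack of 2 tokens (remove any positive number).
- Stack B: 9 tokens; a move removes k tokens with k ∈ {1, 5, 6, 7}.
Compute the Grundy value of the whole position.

Stack A is a plain Nim stack of size 2, so its Grundy value is 2.
Build the Grundy sequence for stack B with g(k) = mex{g(k−s) : s ∈ {1, 5, 6, 7}, s ≤ k}:
g(0) = mex{} = 0
g(1) = mex{0} = 1
g(2) = mex{1} = 0
g(3) = mex{0} = 1
g(4) = mex{1} = 0
g(5) = mex{0} = 1
g(6) = mex{0,1} = 2
g(7) = mex{0,1,2} = 3
g(8) = mex{0,1,3} = 2
g(9) = mex{0,1,2} = 3
So g(9) = 3.
By the Sprague-Grundy theorem, the Grundy value of a sum of independent games is the XOR of the component values.
Combined value = 2 XOR 3 = 1.

1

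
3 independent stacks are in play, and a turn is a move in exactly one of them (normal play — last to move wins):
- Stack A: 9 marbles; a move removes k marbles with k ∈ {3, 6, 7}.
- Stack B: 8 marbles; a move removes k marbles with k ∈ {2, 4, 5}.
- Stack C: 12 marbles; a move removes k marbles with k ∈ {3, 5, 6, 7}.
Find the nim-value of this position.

Build the Grundy sequence for stack A with g(k) = mex{g(k−s) : s ∈ {3, 6, 7}, s ≤ k}:
k:     0  1  2  3  4  5  6  7  8  9
g(k):  0  0  0  1  1  1  2  2  2  3
So g(9) = 3.
Grundy values for stack B (subtraction set {2, 4, 5}):
g(0) = mex{} = 0
g(1) = mex{} = 0
g(2) = mex{0} = 1
g(3) = mex{0} = 1
g(4) = mex{0,1} = 2
g(5) = mex{0,1} = 2
g(6) = mex{0,1,2} = 3
g(7) = mex{1,2} = 0
g(8) = mex{1,2,3} = 0
So g(8) = 0.
For stack C, compute g(0), g(1), … with moves {3, 5, 6, 7}:
k:     0  1  2  3  4  5  6  7  8  9 10 11 12
g(k):  0  0  0  1  1  1  2  2  2  3  0  0  0
So g(12) = 0.
The value of a disjunctive sum is the nim-sum of the parts.
Combined value = 3 XOR 0 XOR 0 = 3.

3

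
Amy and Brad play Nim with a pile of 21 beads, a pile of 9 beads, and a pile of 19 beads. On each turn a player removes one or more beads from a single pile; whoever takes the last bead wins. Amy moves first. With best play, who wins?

Amy wins

Nim-sum: 21 ^ 9 ^ 19 = 15.
The nim-sum is 15 ≠ 0, so this is an N-position: the player to move can win; Amy has a winning move.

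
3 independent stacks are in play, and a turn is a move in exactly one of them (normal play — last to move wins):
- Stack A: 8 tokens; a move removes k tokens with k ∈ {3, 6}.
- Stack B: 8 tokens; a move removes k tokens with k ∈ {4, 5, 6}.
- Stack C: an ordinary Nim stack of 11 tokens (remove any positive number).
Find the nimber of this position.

Build the Grundy sequence for stack A with g(k) = mex{g(k−s) : s ∈ {3, 6}, s ≤ k}:
g(0) = mex{} = 0
g(1) = mex{} = 0
g(2) = mex{} = 0
g(3) = mex{0} = 1
g(4) = mex{0} = 1
g(5) = mex{0} = 1
g(6) = mex{0,1} = 2
g(7) = mex{0,1} = 2
g(8) = mex{0,1} = 2
So g(8) = 2.
Grundy values for stack B (subtraction set {4, 5, 6}):
k:     0  1  2  3  4  5  6  7  8
g(k):  0  0  0  0  1  1  1  1  2
So g(8) = 2.
Stack C is a plain Nim stack of size 11, so its Grundy value is 11.
By the Sprague-Grundy theorem, the Grundy value of a sum of independent games is the XOR of the component values.
Combined value = 2 ⊕ 2 ⊕ 11 = 11.

11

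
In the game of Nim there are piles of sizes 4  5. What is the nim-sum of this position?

1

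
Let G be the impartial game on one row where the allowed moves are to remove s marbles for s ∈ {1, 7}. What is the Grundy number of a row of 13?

1

Compute g(0), g(1), … for moves {1, 7}:
k:     0  1  2  3  4  5  6  7  8  9 10 11 12 13
g(k):  0  1  0  1  0  1  0  1  0  1  0  1  0  1
So g(13) = 1.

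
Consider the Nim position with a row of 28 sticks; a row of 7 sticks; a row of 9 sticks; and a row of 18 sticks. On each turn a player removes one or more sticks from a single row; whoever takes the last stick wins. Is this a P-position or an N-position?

P-position

In binary:
  11100  (28)
  00111  (7)
  01001  (9)
  10010  (18)
  -----
  00000  (0)
The nim-sum is 0, so this is a P-position: the player to move is in a losing position under optimal play.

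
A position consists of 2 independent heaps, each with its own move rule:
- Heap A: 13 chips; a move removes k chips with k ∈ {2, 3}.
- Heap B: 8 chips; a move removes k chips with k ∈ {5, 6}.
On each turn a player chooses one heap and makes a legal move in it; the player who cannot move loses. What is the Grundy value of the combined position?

For heap A, compute g(0), g(1), … with moves {2, 3}:
g(0) = mex{} = 0
g(1) = mex{} = 0
g(2) = mex{0} = 1
g(3) = mex{0} = 1
g(4) = mex{0,1} = 2
g(5) = mex{1} = 0
g(6) = mex{1,2} = 0
g(7) = mex{0,2} = 1
g(8) = mex{0} = 1
g(9) = mex{0,1} = 2
g(10) = mex{1} = 0
g(11) = mex{1,2} = 0
g(12) = mex{0,2} = 1
g(13) = mex{0} = 1
So g(13) = 1.
Grundy values for heap B (subtraction set {5, 6}):
g(0) = mex{} = 0
g(1) = mex{} = 0
g(2) = mex{} = 0
g(3) = mex{} = 0
g(4) = mex{} = 0
g(5) = mex{0} = 1
g(6) = mex{0} = 1
g(7) = mex{0} = 1
g(8) = mex{0} = 1
So g(8) = 1.
The value of a disjunctive sum is the nim-sum of the parts.
Combined value = 1 ⊕ 1 = 0.

0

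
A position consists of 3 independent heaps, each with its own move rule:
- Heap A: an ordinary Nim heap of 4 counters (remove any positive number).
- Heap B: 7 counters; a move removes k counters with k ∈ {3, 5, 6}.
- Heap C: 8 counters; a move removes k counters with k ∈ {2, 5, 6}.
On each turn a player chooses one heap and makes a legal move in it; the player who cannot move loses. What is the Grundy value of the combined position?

Heap A is a plain Nim heap of size 4, so its Grundy value is 4.
Grundy values for heap B (subtraction set {3, 5, 6}):
k:     0  1  2  3  4  5  6  7
g(k):  0  0  0  1  1  1  2  2
So g(7) = 2.
For heap C, compute g(0), g(1), … with moves {2, 5, 6}:
k:     0  1  2  3  4  5  6  7  8
g(k):  0  0  1  1  0  2  1  3  0
So g(8) = 0.
By the Sprague-Grundy theorem, the Grundy value of a sum of independent games is the XOR of the component values.
Combined value = 4 XOR 2 XOR 0 = 6.

6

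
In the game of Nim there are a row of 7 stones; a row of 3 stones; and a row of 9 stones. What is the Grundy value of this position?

13

Compute the nim-sum pairwise:
7 ^ 3 = 4
4 ^ 9 = 13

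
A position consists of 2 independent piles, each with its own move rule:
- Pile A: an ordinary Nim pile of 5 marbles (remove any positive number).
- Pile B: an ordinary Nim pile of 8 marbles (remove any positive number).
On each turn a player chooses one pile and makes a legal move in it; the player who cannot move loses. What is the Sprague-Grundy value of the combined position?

Pile A is a plain Nim pile of size 5, so its Grundy value is 5.
Pile B is a plain Nim pile of size 8, so its Grundy value is 8.
The value of a disjunctive sum is the nim-sum of the parts.
Combined value = 5 XOR 8 = 13.

13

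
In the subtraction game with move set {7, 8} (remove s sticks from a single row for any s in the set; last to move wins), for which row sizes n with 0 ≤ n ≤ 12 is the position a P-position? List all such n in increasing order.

0, 1, 2, 3, 4, 5, 6

Compute g(0), g(1), … for moves {7, 8}:
k:     0  1  2  3  4  5  6  7  8  9 10 11 12
g(k):  0  0  0  0  0  0  0  1  1  1  1  1  1
The P-positions (g = 0) in 0..12 are 0, 1, 2, 3, 4, 5, 6.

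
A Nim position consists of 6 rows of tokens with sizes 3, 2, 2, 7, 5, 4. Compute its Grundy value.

5

Nim-sum: 3 ^ 2 ^ 2 ^ 7 ^ 5 ^ 4 = 5.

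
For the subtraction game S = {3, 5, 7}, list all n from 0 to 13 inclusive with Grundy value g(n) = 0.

Build the Grundy sequence with g(k) = mex{g(k−s) : s ∈ {3, 5, 7}, s ≤ k}:
k:     0  1  2  3  4  5  6  7  8  9 10 11 12 13
g(k):  0  0  0  1  1  1  2  2  2  3  0  0  0  1
The P-positions (g = 0) in 0..13 are 0, 1, 2, 10, 11, 12.

0, 1, 2, 10, 11, 12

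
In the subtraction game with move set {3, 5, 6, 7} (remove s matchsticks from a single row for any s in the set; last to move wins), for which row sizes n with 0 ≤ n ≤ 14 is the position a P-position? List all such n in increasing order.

Grundy values for subtraction set {3, 5, 6, 7}:
k:     0  1  2  3  4  5  6  7  8  9 10 11 12 13 14
g(k):  0  0  0  1  1  1  2  2  2  3  0  0  0  1  1
The P-positions (g = 0) in 0..14 are 0, 1, 2, 10, 11, 12.

0, 1, 2, 10, 11, 12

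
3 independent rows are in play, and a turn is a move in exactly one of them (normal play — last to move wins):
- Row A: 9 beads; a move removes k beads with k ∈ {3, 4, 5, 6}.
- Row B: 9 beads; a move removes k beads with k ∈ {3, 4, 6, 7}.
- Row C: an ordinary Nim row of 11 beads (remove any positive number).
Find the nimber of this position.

For row A, compute g(0), g(1), … with moves {3, 4, 5, 6}:
k:     0  1  2  3  4  5  6  7  8  9
g(k):  0  0  0  1  1  1  2  2  2  0
So g(9) = 0.
For row B, compute g(0), g(1), … with moves {3, 4, 6, 7}:
g(0) = mex{} = 0
g(1) = mex{} = 0
g(2) = mex{} = 0
g(3) = mex{0} = 1
g(4) = mex{0} = 1
g(5) = mex{0} = 1
g(6) = mex{0,1} = 2
g(7) = mex{0,1} = 2
g(8) = mex{0,1} = 2
g(9) = mex{0,1,2} = 3
So g(9) = 3.
Row C is a plain Nim row of size 11, so its Grundy value is 11.
By the Sprague-Grundy theorem, the Grundy value of a sum of independent games is the XOR of the component values.
Combined value = 0 XOR 3 XOR 11 = 8.

8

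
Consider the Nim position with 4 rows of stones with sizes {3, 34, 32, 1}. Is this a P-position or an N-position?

P-position

Nim-sum: 3 XOR 34 XOR 32 XOR 1 = 0.
The nim-sum is 0, so this is a P-position: the player to move is in a losing position under optimal play.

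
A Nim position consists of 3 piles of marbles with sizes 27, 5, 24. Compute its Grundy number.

6

Nim-sum: 27 XOR 5 XOR 24 = 6.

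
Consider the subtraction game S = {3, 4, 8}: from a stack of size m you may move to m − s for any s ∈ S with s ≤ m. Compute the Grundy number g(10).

1

Build the Grundy sequence with g(k) = mex{g(k−s) : s ∈ {3, 4, 8}, s ≤ k}:
g(0) = mex{} = 0
g(1) = mex{} = 0
g(2) = mex{} = 0
g(3) = mex{0} = 1
g(4) = mex{0} = 1
g(5) = mex{0} = 1
g(6) = mex{0,1} = 2
g(7) = mex{1} = 0
g(8) = mex{0,1} = 2
g(9) = mex{0,1,2} = 3
g(10) = mex{0,2} = 1
So g(10) = 1.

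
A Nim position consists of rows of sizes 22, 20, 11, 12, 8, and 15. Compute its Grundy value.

Write each in binary and XOR column by column:
  10110  (22)
  10100  (20)
  01011  (11)
  01100  (12)
  01000  (8)
  01111  (15)
  -----
  00010  (2)

2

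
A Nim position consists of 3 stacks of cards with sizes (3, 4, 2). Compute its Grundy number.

5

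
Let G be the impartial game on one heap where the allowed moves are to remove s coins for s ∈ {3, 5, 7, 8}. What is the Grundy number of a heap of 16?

1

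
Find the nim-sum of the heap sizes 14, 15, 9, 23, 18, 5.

Write each in binary and XOR column by column:
  01110  (14)
  01111  (15)
  01001  (9)
  10111  (23)
  10010  (18)
  00101  (5)
  -----
  01000  (8)

8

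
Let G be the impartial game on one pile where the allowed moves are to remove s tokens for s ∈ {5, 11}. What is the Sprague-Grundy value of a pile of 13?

Build the Grundy sequence with g(k) = mex{g(k−s) : s ∈ {5, 11}, s ≤ k}:
g(0) = mex{} = 0
g(1) = mex{} = 0
g(2) = mex{} = 0
g(3) = mex{} = 0
g(4) = mex{} = 0
g(5) = mex{0} = 1
g(6) = mex{0} = 1
g(7) = mex{0} = 1
g(8) = mex{0} = 1
g(9) = mex{0} = 1
g(10) = mex{1} = 0
g(11) = mex{0,1} = 2
g(12) = mex{0,1} = 2
g(13) = mex{0,1} = 2
So g(13) = 2.

2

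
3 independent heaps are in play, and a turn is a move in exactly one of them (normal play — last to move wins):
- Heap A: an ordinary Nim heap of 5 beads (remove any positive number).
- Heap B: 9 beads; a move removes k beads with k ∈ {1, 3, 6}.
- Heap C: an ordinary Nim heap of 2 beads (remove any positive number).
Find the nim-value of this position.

7

Heap A is a plain Nim heap of size 5, so its Grundy value is 5.
Build the Grundy sequence for heap B with g(k) = mex{g(k−s) : s ∈ {1, 3, 6}, s ≤ k}:
g(0) = mex{} = 0
g(1) = mex{0} = 1
g(2) = mex{1} = 0
g(3) = mex{0} = 1
g(4) = mex{1} = 0
g(5) = mex{0} = 1
g(6) = mex{0,1} = 2
g(7) = mex{0,1,2} = 3
g(8) = mex{0,1,3} = 2
g(9) = mex{1,2} = 0
So g(9) = 0.
Heap C is a plain Nim heap of size 2, so its Grundy value is 2.
The value of a disjunctive sum is the nim-sum of the parts.
Combined value = 5 ⊕ 0 ⊕ 2 = 7.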